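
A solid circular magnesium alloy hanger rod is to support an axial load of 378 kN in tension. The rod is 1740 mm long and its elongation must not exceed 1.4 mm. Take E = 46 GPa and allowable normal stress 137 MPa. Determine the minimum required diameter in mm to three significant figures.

114 mm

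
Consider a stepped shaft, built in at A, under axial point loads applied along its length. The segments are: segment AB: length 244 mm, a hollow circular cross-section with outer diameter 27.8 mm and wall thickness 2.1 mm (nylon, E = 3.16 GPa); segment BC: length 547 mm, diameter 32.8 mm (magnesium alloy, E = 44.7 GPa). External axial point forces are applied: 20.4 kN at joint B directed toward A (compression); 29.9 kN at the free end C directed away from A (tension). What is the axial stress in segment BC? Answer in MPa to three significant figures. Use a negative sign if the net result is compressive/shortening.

35.4 MPa

Internal axial forces (sectioning from the free end, tension +): N_BC = 29.9 kN, N_AB = 9.5 kN.
A_BC = 845 mm².
σ_BC = N_BC/A_BC = 29900/845 = 35.39 MPa.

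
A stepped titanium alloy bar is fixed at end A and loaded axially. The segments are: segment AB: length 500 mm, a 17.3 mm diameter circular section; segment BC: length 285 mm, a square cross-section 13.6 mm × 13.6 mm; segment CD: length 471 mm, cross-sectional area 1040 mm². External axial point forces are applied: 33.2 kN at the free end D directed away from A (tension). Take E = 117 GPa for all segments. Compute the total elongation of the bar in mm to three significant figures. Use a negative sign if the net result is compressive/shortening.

1.17 mm

Internal axial forces (sectioning from the free end, tension +): N_CD = 33.2 kN, N_BC = 33.2 kN, N_AB = 33.2 kN.
A_AB = 235.1 mm².
A_BC = 185 mm².
δ_AB = 33200·500/(235.1·117000) = 0.6036 mm
δ_BC = 33200·285/(185·117000) = 0.4372 mm
δ_CD = 33200·471/(1040·117000) = 0.1285 mm
δ = Σδ_i = 1.169 mm.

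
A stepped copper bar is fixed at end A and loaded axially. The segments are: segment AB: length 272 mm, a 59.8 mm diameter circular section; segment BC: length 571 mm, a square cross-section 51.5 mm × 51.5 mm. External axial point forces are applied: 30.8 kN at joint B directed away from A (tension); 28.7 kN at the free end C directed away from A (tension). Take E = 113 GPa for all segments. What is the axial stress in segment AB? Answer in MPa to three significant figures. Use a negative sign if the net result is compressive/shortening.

Internal axial forces (sectioning from the free end, tension +): N_BC = 28.7 kN, N_AB = 59.5 kN.
A_AB = 2809 mm².
σ_AB = N_AB/A_AB = 59500/2809 = 21.18 MPa.

21.2 MPa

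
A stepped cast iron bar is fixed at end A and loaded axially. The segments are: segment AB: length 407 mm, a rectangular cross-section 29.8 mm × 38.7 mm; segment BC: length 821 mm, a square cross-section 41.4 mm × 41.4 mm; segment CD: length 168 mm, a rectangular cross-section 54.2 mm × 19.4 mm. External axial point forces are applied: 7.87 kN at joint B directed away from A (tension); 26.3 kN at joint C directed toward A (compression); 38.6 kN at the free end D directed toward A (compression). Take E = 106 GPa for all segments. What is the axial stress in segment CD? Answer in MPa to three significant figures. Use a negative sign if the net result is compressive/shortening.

Internal axial forces (sectioning from the free end, tension +): N_CD = -38.6 kN, N_BC = -64.9 kN, N_AB = -57.03 kN.
A_CD = 1051 mm².
σ_CD = N_CD/A_CD = -38600/1051 = -36.71 MPa.

-36.7 MPa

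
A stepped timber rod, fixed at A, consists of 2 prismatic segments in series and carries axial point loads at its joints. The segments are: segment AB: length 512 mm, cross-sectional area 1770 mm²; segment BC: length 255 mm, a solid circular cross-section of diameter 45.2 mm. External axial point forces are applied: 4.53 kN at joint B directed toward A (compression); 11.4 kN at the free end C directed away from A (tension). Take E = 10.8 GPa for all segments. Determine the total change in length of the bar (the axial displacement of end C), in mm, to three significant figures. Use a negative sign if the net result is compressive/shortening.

Internal axial forces (sectioning from the free end, tension +): N_BC = 11.4 kN, N_AB = 6.87 kN.
A_BC = 1605 mm².
δ_AB = 6870·512/(1770·10800) = 0.184 mm
δ_BC = 11400·255/(1605·10800) = 0.1677 mm
δ = Σδ_i = 0.3518 mm.

0.352 mm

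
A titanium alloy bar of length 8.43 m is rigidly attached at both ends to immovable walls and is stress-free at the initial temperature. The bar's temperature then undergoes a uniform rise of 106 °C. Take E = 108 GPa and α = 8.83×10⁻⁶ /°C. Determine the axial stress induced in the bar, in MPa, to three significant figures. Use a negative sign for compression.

-101 MPa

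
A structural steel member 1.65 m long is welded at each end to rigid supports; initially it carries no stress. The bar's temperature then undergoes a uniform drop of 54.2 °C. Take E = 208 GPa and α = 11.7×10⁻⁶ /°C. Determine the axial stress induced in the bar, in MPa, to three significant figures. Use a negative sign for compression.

132 MPa

Free thermal expansion αLΔT = 11.7e-6 · 1650 · -54.2 = -1.046 mm.
The walls impose strain ε = −(-1.046)/1650 = 6.3414e-04; σ = Eε = 208000 · 6.3414e-04 = 131.9 MPa.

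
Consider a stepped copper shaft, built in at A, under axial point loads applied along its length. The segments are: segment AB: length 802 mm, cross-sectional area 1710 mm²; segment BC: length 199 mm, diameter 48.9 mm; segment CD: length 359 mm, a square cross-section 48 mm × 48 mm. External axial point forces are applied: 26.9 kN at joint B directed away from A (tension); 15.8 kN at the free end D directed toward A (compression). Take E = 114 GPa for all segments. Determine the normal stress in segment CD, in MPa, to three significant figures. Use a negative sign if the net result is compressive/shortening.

-6.86 MPa

Internal axial forces (sectioning from the free end, tension +): N_CD = -15.8 kN, N_BC = -15.8 kN, N_AB = 11.1 kN.
A_CD = 2304 mm².
σ_CD = N_CD/A_CD = -15800/2304 = -6.858 MPa.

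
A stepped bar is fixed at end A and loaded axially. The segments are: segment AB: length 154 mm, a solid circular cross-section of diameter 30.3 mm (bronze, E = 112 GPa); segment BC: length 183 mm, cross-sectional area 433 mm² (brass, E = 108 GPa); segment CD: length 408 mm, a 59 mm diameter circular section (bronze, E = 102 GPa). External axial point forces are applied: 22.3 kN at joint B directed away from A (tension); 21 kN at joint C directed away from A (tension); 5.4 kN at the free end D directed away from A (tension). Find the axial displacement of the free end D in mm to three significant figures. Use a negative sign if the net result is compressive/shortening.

0.204 mm

Internal axial forces (sectioning from the free end, tension +): N_CD = 5.4 kN, N_BC = 26.4 kN, N_AB = 48.7 kN.
A_AB = 721.1 mm².
A_CD = 2734 mm².
δ_AB = 48700·154/(721.1·112000) = 0.09287 mm
δ_BC = 26400·183/(433·108000) = 0.1033 mm
δ_CD = 5400·408/(2734·102000) = 0.007901 mm
δ = Σδ_i = 0.2041 mm.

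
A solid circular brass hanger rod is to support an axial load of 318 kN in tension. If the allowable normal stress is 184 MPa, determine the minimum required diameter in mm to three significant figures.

46.9 mm

Required area A ≥ P/σ_allow = 318000/184 = 1728 mm².
For a solid circular section, d ≥ √(4A/π) = 46.91 mm.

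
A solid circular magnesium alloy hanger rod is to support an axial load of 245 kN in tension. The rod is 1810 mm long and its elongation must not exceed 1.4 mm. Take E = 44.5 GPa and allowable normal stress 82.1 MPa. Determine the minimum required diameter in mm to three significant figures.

Required area A ≥ P/σ_allow = 245000/82.1 = 2984 mm².
For a solid circular section, d ≥ √(4A/π) = 61.64 mm.
Elongation limit: A ≥ PL/(Eδ_allow) = 245000·1810/(44500·1.4) = 7118 mm² ⇒ d ≥ 95.2 mm.
The elongation limit governs.

95.2 mm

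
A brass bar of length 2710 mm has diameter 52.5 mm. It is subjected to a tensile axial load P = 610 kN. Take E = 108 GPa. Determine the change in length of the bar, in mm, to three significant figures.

7.07 mm

A = 2165 mm².
δ_mech = NL/(AE) = 610000·2710/(2165·108000) = 7.071 mm.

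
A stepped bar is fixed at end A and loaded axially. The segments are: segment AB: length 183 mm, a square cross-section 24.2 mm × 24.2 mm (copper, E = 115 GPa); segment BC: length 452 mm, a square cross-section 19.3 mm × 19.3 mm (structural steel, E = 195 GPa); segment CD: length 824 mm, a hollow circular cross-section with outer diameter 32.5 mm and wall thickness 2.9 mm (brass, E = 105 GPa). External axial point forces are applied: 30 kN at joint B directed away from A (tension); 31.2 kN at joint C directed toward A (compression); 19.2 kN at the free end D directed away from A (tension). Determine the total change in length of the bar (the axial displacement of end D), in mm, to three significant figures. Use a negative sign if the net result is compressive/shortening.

Internal axial forces (sectioning from the free end, tension +): N_CD = 19.2 kN, N_BC = -12 kN, N_AB = 18 kN.
A_AB = 585.6 mm².
A_BC = 372.5 mm².
A_CD = 269.7 mm².
δ_AB = 18000·183/(585.6·115000) = 0.04891 mm
δ_BC = -12000·452/(372.5·195000) = -0.07467 mm
δ_CD = 19200·824/(269.7·105000) = 0.5587 mm
δ = Σδ_i = 0.533 mm.

0.533 mm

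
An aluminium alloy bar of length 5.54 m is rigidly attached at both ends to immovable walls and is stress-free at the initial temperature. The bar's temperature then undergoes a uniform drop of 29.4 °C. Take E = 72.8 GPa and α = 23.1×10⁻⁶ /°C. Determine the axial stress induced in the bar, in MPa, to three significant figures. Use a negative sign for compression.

49.4 MPa

Free thermal expansion αLΔT = 23.1e-6 · 5540 · -29.4 = -3.762 mm.
The walls impose strain ε = −(-3.762)/5540 = 6.7914e-04; σ = Eε = 72800 · 6.7914e-04 = 49.44 MPa.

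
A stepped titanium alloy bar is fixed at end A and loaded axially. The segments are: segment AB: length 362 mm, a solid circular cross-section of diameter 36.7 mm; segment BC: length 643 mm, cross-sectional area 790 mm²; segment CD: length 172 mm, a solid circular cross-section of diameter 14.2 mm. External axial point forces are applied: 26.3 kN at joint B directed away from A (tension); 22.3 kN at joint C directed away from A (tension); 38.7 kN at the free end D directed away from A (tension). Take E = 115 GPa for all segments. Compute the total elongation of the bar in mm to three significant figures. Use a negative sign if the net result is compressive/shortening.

1.06 mm

Internal axial forces (sectioning from the free end, tension +): N_CD = 38.7 kN, N_BC = 61 kN, N_AB = 87.3 kN.
A_AB = 1058 mm².
A_CD = 158.4 mm².
δ_AB = 87300·362/(1058·115000) = 0.2598 mm
δ_BC = 61000·643/(790·115000) = 0.4317 mm
δ_CD = 38700·172/(158.4·115000) = 0.3655 mm
δ = Σδ_i = 1.057 mm.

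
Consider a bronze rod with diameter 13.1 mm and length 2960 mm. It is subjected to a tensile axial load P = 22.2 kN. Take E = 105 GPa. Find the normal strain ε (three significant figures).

A = 134.8 mm².
σ = N/A = 164.7 MPa; ε = σ/E = 164.7/105000 = 1.569e-03.

0.00157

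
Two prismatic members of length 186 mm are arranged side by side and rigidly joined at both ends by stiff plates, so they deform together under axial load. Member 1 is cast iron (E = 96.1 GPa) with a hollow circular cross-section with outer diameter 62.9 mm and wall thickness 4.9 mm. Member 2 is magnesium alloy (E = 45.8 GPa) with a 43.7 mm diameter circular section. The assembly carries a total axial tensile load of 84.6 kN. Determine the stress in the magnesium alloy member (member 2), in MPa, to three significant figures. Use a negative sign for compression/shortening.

A_1 = 892.8 mm².
A_2 = 1500 mm².
Equal strain + equilibrium ⇒ each member carries load in proportion to AE: A₁E₁ = 85800000 N, A₂E₂ = 68690000 N, ΣAE = 154500000 N.
σ₂ = P·E₂/ΣAE = 84600·45800/154500000 = 25.08 MPa.

25.1 MPa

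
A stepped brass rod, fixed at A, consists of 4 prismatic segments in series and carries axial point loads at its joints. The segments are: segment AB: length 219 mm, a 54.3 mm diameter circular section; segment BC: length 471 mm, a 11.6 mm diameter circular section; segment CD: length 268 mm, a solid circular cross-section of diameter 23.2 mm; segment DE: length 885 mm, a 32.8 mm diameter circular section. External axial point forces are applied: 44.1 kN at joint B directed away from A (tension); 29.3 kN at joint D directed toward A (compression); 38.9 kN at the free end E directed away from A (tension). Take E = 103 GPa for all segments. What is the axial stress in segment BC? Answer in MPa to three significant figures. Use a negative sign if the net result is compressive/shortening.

90.8 MPa

Internal axial forces (sectioning from the free end, tension +): N_DE = 38.9 kN, N_CD = 9.6 kN, N_BC = 9.6 kN, N_AB = 53.7 kN.
A_BC = 105.7 mm².
σ_BC = N_BC/A_BC = 9600/105.7 = 90.84 MPa.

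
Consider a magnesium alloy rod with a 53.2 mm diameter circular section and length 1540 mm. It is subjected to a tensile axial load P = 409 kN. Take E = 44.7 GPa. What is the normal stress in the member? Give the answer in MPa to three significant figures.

A = 2223 mm².
σ = N/A = 409000/2223 = 184 MPa.

184 MPa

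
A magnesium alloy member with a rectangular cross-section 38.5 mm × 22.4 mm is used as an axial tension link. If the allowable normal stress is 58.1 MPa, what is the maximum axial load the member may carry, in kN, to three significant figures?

A = 862.4 mm².
P_max = σ_allow · A = 58.1 · 862.4 = 50110 N = 50.11 kN.

50.1 kN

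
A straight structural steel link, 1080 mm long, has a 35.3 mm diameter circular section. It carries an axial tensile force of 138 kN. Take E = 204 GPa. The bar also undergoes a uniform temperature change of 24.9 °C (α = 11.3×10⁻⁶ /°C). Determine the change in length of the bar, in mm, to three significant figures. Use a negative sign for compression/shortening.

A = 978.7 mm².
δ_mech = NL/(AE) = 138000·1080/(978.7·204000) = 0.7465 mm.
δ_thermal = αLΔT = 11.3e-6·1080·24.9 = 0.3039 mm.
δ = δ_mech + δ_thermal = 1.05 mm.

1.05 mm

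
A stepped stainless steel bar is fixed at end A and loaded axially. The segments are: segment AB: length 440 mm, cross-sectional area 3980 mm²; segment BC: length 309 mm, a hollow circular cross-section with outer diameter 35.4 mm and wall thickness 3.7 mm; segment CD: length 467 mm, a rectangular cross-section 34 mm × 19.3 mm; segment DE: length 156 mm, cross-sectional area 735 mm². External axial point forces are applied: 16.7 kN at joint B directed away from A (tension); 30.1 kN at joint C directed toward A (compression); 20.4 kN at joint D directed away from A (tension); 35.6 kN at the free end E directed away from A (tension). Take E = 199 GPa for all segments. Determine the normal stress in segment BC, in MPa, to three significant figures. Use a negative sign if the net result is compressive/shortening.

Internal axial forces (sectioning from the free end, tension +): N_DE = 35.6 kN, N_CD = 56 kN, N_BC = 25.9 kN, N_AB = 42.6 kN.
A_BC = 368.5 mm².
σ_BC = N_BC/A_BC = 25900/368.5 = 70.29 MPa.

70.3 MPa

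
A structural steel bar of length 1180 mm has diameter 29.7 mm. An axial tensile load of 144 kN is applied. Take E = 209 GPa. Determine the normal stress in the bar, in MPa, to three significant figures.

208 MPa

A = 692.8 mm².
σ = N/A = 144000/692.8 = 207.9 MPa.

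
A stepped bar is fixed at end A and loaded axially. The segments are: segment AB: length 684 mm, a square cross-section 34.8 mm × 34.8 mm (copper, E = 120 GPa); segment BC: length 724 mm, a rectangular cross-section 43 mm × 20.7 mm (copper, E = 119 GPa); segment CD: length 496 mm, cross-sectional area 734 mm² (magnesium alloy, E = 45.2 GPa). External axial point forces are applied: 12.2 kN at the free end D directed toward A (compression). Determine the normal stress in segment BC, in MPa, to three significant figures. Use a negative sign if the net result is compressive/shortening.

-13.7 MPa

Internal axial forces (sectioning from the free end, tension +): N_CD = -12.2 kN, N_BC = -12.2 kN, N_AB = -12.2 kN.
A_BC = 890.1 mm².
σ_BC = N_BC/A_BC = -12200/890.1 = -13.71 MPa.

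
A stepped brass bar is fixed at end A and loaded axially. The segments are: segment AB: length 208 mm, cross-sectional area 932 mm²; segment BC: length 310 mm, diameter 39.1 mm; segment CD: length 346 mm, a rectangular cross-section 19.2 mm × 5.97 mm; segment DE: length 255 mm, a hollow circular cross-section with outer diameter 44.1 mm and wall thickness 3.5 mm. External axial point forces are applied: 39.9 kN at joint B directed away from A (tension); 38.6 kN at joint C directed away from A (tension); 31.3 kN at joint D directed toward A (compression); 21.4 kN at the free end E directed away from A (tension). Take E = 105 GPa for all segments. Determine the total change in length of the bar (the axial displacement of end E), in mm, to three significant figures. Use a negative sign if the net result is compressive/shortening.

Internal axial forces (sectioning from the free end, tension +): N_DE = 21.4 kN, N_CD = -9.9 kN, N_BC = 28.7 kN, N_AB = 68.6 kN.
A_BC = 1201 mm².
A_CD = 114.6 mm².
A_DE = 446.4 mm².
δ_AB = 68600·208/(932·105000) = 0.1458 mm
δ_BC = 28700·310/(1201·105000) = 0.07057 mm
δ_CD = -9900·346/(114.6·105000) = -0.2846 mm
δ_DE = 21400·255/(446.4·105000) = 0.1164 mm
δ = Σδ_i = 0.04819 mm.

0.0482 mm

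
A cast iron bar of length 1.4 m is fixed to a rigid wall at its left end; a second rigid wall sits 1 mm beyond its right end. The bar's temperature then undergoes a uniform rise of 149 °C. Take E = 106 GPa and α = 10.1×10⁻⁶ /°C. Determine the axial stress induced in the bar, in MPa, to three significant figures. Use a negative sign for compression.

-83.8 MPa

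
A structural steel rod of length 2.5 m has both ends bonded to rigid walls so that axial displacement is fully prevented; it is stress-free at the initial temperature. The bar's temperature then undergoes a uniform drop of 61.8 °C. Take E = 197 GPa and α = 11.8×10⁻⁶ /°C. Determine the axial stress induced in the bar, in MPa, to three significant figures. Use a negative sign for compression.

Free thermal expansion αLΔT = 11.8e-6 · 2500 · -61.8 = -1.823 mm.
The walls impose strain ε = −(-1.823)/2500 = 7.2924e-04; σ = Eε = 197000 · 7.2924e-04 = 143.7 MPa.

144 MPa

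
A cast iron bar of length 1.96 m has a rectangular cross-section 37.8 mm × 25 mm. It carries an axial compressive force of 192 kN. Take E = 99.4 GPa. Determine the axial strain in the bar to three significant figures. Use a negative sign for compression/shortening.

-0.00204

A = 945 mm².
σ = N/A = -203.2 MPa; ε = σ/E = -203.2/99400 = -2.044e-03.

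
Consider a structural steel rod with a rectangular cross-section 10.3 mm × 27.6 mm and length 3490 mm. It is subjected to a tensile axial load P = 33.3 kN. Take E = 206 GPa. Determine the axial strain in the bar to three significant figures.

5.69e-04

A = 284.3 mm².
σ = N/A = 117.1 MPa; ε = σ/E = 117.1/206000 = 5.686e-04.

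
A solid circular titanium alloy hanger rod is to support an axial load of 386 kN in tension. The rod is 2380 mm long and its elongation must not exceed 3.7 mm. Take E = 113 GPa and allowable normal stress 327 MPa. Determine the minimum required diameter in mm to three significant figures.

52.9 mm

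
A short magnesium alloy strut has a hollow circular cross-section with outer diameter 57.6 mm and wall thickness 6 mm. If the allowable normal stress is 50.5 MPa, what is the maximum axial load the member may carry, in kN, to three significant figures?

A = 972.6 mm².
P_max = σ_allow · A = 50.5 · 972.6 = 49120 N = 49.12 kN.

49.1 kN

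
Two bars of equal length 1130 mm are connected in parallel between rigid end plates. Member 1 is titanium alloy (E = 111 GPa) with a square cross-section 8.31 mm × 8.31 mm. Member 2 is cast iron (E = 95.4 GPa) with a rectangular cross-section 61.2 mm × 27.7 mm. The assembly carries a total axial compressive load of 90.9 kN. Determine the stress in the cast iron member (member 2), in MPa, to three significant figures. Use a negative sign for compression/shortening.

A_1 = 69.06 mm².
A_2 = 1695 mm².
Equal strain + equilibrium ⇒ each member carries load in proportion to AE: A₁E₁ = 7665000 N, A₂E₂ = 161700000 N, ΣAE = 169400000 N.
σ₂ = P·E₂/ΣAE = -90900·95400/169400000 = -51.19 MPa.

-51.2 MPa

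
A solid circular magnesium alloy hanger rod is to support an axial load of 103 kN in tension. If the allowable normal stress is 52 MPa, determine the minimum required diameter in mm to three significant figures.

50.2 mm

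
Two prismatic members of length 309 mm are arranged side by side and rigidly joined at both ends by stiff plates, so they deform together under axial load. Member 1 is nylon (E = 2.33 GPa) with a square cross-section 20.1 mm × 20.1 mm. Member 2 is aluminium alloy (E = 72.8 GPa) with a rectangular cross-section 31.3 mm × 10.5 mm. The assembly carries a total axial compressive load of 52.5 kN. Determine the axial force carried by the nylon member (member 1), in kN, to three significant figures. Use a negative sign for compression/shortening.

A_1 = 404 mm².
A_2 = 328.7 mm².
Equal strain + equilibrium ⇒ each member carries load in proportion to AE: A₁E₁ = 941300 N, A₂E₂ = 23930000 N, ΣAE = 24870000 N.
F₁ = P·A₁E₁/ΣAE = -52500·941300/24870000 = -1987 N.

-1.99 kN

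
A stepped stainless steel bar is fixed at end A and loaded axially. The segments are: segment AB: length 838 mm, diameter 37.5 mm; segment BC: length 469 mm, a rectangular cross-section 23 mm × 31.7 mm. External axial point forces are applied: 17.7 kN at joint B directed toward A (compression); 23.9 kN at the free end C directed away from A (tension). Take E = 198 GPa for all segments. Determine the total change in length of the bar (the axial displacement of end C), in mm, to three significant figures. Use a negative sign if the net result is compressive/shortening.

0.101 mm

Internal axial forces (sectioning from the free end, tension +): N_BC = 23.9 kN, N_AB = 6.2 kN.
A_AB = 1104 mm².
A_BC = 729.1 mm².
δ_AB = 6200·838/(1104·198000) = 0.02376 mm
δ_BC = 23900·469/(729.1·198000) = 0.07765 mm
δ = Σδ_i = 0.1014 mm.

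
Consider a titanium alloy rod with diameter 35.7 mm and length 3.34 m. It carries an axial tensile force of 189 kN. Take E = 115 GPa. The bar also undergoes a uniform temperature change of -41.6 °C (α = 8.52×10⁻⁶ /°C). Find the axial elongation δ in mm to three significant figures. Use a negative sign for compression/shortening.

4.30 mm

A = 1001 mm².
δ_mech = NL/(AE) = 189000·3340/(1001·115000) = 5.484 mm.
δ_thermal = αLΔT = 8.52e-6·3340·-41.6 = -1.184 mm.
δ = δ_mech + δ_thermal = 4.3 mm.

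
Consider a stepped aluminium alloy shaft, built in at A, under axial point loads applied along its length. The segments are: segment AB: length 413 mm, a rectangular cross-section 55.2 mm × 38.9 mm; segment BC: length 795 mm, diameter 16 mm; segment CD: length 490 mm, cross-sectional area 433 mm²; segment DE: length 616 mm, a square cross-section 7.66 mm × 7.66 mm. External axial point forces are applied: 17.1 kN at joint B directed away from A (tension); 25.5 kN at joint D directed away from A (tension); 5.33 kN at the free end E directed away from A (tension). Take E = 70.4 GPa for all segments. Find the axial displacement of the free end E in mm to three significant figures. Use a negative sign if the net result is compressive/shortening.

Internal axial forces (sectioning from the free end, tension +): N_DE = 5.33 kN, N_CD = 30.83 kN, N_BC = 30.83 kN, N_AB = 47.93 kN.
A_AB = 2147 mm².
A_BC = 201.1 mm².
A_DE = 58.68 mm².
δ_AB = 47930·413/(2147·70400) = 0.1309 mm
δ_BC = 30830·795/(201.1·70400) = 1.732 mm
δ_CD = 30830·490/(433·70400) = 0.4956 mm
δ_DE = 5330·616/(58.68·70400) = 0.7948 mm
δ = Σδ_i = 3.153 mm.

3.15 mm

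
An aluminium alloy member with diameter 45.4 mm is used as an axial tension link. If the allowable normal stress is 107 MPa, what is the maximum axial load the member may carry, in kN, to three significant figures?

A = 1619 mm².
P_max = σ_allow · A = 107 · 1619 = 173200 N = 173.2 kN.

173 kN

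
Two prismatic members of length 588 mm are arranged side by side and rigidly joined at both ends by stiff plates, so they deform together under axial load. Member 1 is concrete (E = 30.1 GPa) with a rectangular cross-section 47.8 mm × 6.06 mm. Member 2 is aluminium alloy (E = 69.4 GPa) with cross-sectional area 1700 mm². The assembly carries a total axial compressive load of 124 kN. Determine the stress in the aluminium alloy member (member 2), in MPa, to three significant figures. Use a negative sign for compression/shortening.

A_1 = 289.7 mm².
Equal strain + equilibrium ⇒ each member carries load in proportion to AE: A₁E₁ = 8719000 N, A₂E₂ = 118000000 N, ΣAE = 126700000 N.
σ₂ = P·E₂/ΣAE = -124000·69400/126700000 = -67.92 MPa.

-67.9 MPa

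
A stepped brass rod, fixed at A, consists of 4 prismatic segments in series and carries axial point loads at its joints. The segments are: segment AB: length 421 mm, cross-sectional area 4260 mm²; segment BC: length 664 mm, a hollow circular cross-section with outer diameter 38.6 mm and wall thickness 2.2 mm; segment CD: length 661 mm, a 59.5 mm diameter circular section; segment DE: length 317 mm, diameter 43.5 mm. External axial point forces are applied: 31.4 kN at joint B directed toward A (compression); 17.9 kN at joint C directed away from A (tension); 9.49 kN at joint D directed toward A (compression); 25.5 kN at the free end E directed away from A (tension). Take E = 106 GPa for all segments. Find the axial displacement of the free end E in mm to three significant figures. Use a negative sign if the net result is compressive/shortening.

0.934 mm

Internal axial forces (sectioning from the free end, tension +): N_DE = 25.5 kN, N_CD = 16.01 kN, N_BC = 33.91 kN, N_AB = 2.51 kN.
A_BC = 251.6 mm².
A_CD = 2781 mm².
A_DE = 1486 mm².
δ_AB = 2510·421/(4260·106000) = 0.00234 mm
δ_BC = 33910·664/(251.6·106000) = 0.8443 mm
δ_CD = 16010·661/(2781·106000) = 0.03591 mm
δ_DE = 25500·317/(1486·106000) = 0.05131 mm
δ = Σδ_i = 0.9339 mm.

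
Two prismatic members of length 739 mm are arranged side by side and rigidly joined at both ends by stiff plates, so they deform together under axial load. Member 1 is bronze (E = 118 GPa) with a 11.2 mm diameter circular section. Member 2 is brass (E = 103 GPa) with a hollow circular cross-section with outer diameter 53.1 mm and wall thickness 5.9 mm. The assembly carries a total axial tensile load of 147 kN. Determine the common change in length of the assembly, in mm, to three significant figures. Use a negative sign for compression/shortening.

1.07 mm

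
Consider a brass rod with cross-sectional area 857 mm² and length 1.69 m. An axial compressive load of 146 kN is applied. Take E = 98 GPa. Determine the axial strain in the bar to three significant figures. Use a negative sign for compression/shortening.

-0.00174

σ = N/A = -170.4 MPa; ε = σ/E = -170.4/98000 = -1.738e-03.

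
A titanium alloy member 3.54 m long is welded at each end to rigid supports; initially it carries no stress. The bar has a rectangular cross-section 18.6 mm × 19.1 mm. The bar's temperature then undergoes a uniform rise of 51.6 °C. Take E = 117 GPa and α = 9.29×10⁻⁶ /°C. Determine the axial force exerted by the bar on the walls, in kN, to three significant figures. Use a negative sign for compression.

Free thermal expansion αLΔT = 9.29e-6 · 3540 · 51.6 = 1.697 mm.
The walls impose strain ε = −(1.697)/3540 = -4.7936e-04; σ = Eε = 117000 · -4.7936e-04 = -56.09 MPa.
Wall reaction R = σ·A = -56.09·355.3 = -19920 N = -19.92 kN.

-19.9 kN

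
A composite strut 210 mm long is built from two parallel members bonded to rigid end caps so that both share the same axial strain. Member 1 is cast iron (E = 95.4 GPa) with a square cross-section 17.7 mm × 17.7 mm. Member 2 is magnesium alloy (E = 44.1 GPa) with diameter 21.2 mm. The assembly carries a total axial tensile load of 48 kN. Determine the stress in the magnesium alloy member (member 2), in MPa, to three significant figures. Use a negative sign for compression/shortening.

A_1 = 313.3 mm².
A_2 = 353 mm².
Equal strain + equilibrium ⇒ each member carries load in proportion to AE: A₁E₁ = 29890000 N, A₂E₂ = 15570000 N, ΣAE = 45450000 N.
σ₂ = P·E₂/ΣAE = 48000·44100/45450000 = 46.57 MPa.

46.6 MPa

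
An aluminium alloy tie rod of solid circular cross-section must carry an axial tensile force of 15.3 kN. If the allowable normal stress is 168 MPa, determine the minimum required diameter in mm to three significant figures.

10.8 mm

Required area A ≥ P/σ_allow = 15300/168 = 91.07 mm².
For a solid circular section, d ≥ √(4A/π) = 10.77 mm.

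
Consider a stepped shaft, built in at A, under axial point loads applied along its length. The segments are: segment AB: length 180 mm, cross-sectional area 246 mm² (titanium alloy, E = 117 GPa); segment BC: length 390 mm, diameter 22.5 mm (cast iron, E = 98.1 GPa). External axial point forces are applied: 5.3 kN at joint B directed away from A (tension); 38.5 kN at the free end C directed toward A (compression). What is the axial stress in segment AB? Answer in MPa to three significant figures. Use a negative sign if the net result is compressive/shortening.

Internal axial forces (sectioning from the free end, tension +): N_BC = -38.5 kN, N_AB = -33.2 kN.
σ_AB = N_AB/A_AB = -33200/246 = -135 MPa.

-135 MPa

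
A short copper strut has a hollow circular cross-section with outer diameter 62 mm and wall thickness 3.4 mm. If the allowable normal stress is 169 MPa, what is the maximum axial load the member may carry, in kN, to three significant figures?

106 kN

A = 625.9 mm².
P_max = σ_allow · A = 169 · 625.9 = 105800 N = 105.8 kN.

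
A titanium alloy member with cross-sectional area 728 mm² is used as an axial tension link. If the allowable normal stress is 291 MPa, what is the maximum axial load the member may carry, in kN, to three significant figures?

P_max = σ_allow · A = 291 · 728 = 211800 N = 211.8 kN.

212 kN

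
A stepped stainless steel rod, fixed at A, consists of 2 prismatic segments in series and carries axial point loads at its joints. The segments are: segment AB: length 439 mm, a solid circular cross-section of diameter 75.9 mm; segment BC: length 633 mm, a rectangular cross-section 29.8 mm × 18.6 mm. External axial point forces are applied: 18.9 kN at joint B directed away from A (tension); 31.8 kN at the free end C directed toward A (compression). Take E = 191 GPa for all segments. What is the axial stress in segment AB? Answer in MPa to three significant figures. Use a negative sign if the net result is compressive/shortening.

-2.85 MPa

Internal axial forces (sectioning from the free end, tension +): N_BC = -31.8 kN, N_AB = -12.9 kN.
A_AB = 4525 mm².
σ_AB = N_AB/A_AB = -12900/4525 = -2.851 MPa.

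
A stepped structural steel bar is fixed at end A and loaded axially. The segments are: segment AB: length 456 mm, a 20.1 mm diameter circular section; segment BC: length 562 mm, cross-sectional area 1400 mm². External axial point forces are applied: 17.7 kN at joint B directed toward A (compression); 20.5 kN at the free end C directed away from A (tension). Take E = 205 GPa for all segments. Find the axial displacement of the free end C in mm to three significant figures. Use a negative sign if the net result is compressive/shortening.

0.0598 mm

Internal axial forces (sectioning from the free end, tension +): N_BC = 20.5 kN, N_AB = 2.8 kN.
A_AB = 317.3 mm².
δ_AB = 2800·456/(317.3·205000) = 0.01963 mm
δ_BC = 20500·562/(1400·205000) = 0.04014 mm
δ = Σδ_i = 0.05977 mm.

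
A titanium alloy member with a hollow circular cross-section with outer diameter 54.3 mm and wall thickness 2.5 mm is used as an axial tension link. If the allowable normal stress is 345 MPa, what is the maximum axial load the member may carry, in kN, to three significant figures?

140 kN

A = 406.8 mm².
P_max = σ_allow · A = 345 · 406.8 = 140400 N = 140.4 kN.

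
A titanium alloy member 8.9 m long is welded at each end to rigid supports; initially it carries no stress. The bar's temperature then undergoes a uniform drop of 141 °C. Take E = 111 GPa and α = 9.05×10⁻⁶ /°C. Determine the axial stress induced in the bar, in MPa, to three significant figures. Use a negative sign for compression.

Free thermal expansion αLΔT = 9.05e-6 · 8900 · -141 = -11.36 mm.
The walls impose strain ε = −(-11.36)/8900 = 1.2760e-03; σ = Eε = 111000 · 1.2760e-03 = 141.6 MPa.

142 MPa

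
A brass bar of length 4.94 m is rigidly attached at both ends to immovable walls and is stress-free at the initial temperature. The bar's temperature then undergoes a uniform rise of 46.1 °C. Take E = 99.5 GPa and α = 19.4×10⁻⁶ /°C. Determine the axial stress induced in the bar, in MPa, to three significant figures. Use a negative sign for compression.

-89.0 MPa

Free thermal expansion αLΔT = 19.4e-6 · 4940 · 46.1 = 4.418 mm.
The walls impose strain ε = −(4.418)/4940 = -8.9434e-04; σ = Eε = 99500 · -8.9434e-04 = -88.99 MPa.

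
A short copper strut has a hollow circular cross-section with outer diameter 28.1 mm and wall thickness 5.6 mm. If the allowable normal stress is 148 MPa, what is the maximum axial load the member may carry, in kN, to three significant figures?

58.6 kN

A = 395.8 mm².
P_max = σ_allow · A = 148 · 395.8 = 58580 N = 58.58 kN.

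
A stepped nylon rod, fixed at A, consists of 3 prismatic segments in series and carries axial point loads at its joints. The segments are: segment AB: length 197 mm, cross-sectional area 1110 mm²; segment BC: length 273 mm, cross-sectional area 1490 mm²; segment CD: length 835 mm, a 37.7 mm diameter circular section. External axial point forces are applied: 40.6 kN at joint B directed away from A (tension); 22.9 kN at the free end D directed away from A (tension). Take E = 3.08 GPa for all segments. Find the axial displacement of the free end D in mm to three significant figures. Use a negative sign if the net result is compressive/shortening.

10.6 mm

Internal axial forces (sectioning from the free end, tension +): N_CD = 22.9 kN, N_BC = 22.9 kN, N_AB = 63.5 kN.
A_CD = 1116 mm².
δ_AB = 63500·197/(1110·3080) = 3.659 mm
δ_BC = 22900·273/(1490·3080) = 1.362 mm
δ_CD = 22900·835/(1116·3080) = 5.562 mm
δ = Σδ_i = 10.58 mm.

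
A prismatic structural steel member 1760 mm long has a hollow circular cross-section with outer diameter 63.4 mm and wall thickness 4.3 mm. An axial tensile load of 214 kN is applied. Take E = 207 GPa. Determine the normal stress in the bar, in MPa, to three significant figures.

A = 798.4 mm².
σ = N/A = 214000/798.4 = 268 MPa.

268 MPa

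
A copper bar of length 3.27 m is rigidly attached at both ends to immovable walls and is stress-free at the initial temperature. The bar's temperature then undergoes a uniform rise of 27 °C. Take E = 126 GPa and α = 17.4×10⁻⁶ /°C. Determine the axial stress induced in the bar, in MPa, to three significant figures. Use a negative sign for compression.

Free thermal expansion αLΔT = 17.4e-6 · 3270 · 27 = 1.536 mm.
The walls impose strain ε = −(1.536)/3270 = -4.6980e-04; σ = Eε = 126000 · -4.6980e-04 = -59.19 MPa.

-59.2 MPa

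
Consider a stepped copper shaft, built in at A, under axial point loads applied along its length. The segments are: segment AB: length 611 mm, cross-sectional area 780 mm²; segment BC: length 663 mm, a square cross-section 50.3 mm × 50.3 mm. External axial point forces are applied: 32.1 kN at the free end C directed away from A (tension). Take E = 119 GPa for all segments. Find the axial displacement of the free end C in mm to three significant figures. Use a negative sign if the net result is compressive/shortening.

0.282 mm

Internal axial forces (sectioning from the free end, tension +): N_BC = 32.1 kN, N_AB = 32.1 kN.
A_BC = 2530 mm².
δ_AB = 32100·611/(780·119000) = 0.2113 mm
δ_BC = 32100·663/(2530·119000) = 0.07069 mm
δ = Σδ_i = 0.282 mm.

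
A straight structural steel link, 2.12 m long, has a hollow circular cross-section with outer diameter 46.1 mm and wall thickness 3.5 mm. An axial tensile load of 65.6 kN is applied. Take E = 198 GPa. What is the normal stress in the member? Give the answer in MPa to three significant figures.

140 MPa

A = 468.4 mm².
σ = N/A = 65600/468.4 = 140 MPa.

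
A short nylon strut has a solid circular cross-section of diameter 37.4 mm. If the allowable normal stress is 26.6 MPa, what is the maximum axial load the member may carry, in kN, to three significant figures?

A = 1099 mm².
P_max = σ_allow · A = 26.6 · 1099 = 29220 N = 29.22 kN.

29.2 kN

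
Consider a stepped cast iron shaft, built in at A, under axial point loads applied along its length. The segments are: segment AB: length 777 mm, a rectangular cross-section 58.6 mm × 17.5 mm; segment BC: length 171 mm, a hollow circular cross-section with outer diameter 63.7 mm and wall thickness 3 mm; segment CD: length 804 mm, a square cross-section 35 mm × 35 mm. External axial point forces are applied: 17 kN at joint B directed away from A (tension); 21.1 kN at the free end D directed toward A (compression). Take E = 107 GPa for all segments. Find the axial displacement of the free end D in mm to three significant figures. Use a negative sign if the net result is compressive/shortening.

-0.217 mm

Internal axial forces (sectioning from the free end, tension +): N_CD = -21.1 kN, N_BC = -21.1 kN, N_AB = -4.1 kN.
A_AB = 1026 mm².
A_BC = 572.1 mm².
A_CD = 1225 mm².
δ_AB = -4100·777/(1026·107000) = -0.02903 mm
δ_BC = -21100·171/(572.1·107000) = -0.05894 mm
δ_CD = -21100·804/(1225·107000) = -0.1294 mm
δ = Σδ_i = -0.2174 mm.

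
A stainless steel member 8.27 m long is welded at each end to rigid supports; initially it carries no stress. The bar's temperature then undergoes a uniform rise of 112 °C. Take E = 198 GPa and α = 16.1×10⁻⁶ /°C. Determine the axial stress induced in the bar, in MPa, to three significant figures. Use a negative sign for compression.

-357 MPa

Free thermal expansion αLΔT = 16.1e-6 · 8270 · 112 = 14.91 mm.
The walls impose strain ε = −(14.91)/8270 = -1.8032e-03; σ = Eε = 198000 · -1.8032e-03 = -357 MPa.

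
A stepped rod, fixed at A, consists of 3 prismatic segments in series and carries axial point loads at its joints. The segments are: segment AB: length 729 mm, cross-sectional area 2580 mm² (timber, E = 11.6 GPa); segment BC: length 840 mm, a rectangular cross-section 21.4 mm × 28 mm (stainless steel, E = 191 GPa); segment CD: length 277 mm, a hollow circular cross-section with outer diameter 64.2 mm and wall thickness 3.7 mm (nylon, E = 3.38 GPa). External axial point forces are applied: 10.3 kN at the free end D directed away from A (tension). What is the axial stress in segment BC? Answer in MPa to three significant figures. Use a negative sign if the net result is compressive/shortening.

Internal axial forces (sectioning from the free end, tension +): N_CD = 10.3 kN, N_BC = 10.3 kN, N_AB = 10.3 kN.
A_BC = 599.2 mm².
σ_BC = N_BC/A_BC = 10300/599.2 = 17.19 MPa.

17.2 MPa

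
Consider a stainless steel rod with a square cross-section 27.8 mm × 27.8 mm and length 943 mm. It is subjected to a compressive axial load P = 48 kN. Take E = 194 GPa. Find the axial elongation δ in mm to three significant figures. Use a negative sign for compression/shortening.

-0.302 mm

A = 772.8 mm².
δ_mech = NL/(AE) = -48000·943/(772.8·194000) = -0.3019 mm.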